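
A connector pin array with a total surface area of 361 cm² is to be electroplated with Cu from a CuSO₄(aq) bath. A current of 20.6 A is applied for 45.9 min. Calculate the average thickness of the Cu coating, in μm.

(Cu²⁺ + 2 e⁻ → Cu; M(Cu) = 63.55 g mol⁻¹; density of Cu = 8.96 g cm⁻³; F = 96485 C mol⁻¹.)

57.8 μm

Q = I·t = 20.60 × 2754.0 = 56730 C; n(e⁻) = 0.5880 mol.
n(Cu) = n(e⁻)/2 = 0.2940 mol, so m = 0.2940 × 63.55 = 18.68 g.
Volume = m/ρ = 18.68 / 8.96 = 2.085 cm³.
Thickness = V/A = 2.085 / 361 = 0.00578 cm = 57.8 μm.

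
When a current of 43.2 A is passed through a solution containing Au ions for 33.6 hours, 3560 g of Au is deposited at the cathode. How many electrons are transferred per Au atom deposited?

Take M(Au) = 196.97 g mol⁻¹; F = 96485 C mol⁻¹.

Q = I·t = 43.20 A × 120960 s = 5225000 C, so n(e⁻) = 5225000/96485 = 54.16 mol.
n(Au) deposited = 3560 / 196.97 = 18.07 mol.
Electrons per atom = n(e⁻)/n(Au) = 54.16 / 18.07 = 3.00 ≈ 3, so the ion is Au³⁺.

3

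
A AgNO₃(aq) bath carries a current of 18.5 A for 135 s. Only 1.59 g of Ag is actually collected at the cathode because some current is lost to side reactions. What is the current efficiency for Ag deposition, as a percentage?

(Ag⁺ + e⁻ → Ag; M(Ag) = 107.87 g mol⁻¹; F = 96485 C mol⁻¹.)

56.9 %

Q = I·t = 18.50 × 135.00 = 2498 C; n(e⁻) = 2498/96485 = 0.02588 mol.
Theoretical n(Ag) = n(e⁻)/1 = 0.02588 mol, i.e. m_theo = 0.02588 × 107.87 = 2.792 g.
Efficiency = m_actual / m_theo = 1.59 / 2.792 = 56.9 %.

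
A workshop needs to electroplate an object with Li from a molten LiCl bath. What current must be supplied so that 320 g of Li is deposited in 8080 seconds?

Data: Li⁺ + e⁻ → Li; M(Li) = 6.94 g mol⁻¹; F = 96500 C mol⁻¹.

551 A

n(Li) = 320 / 6.94 = 46.11 mol.
n(e⁻) = 1 × 46.11 = 46.11 mol.
Q = n(e⁻)·F = 46.11 × 96500 = 4450000 C.
I = Q/t = 4450000 / 8080.0 s = 551 A.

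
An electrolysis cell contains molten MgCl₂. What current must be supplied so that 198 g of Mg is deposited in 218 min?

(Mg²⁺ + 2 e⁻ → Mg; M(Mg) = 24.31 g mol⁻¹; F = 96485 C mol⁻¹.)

n(Mg) = 198 / 24.31 = 8.145 mol.
n(e⁻) = 2 × 8.145 = 16.29 mol.
Q = n(e⁻)·F = 16.29 × 96485 = 1572000 C.
I = Q/t = 1572000 / 13080 s = 120 A.

120 A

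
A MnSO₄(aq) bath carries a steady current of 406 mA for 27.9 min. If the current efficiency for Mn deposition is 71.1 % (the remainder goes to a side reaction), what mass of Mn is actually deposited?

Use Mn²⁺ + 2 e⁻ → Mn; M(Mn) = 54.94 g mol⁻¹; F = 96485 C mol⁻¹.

Q = I·t = 0.4060 × 1674.0 = 679.6 C.
n(e⁻) = 679.6/96485 = 0.007044 mol; theoretically n(Mn) = 0.007044/2 = 0.003522 mol, m_theo = 0.1935 g.
At 71.1 % efficiency, m_actual = 0.711 × 0.1935 = 0.138 g.

0.138 g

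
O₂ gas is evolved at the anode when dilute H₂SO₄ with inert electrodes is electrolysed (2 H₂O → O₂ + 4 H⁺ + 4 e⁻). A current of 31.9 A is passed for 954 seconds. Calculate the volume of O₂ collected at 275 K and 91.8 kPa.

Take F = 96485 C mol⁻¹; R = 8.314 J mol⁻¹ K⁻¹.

1.96 L

Q = I·t = 31.90 A × 954.00 s = 30430 C.
n(e⁻) = Q/F = 30430 / 96485 = 0.3154 mol.
4 electrons are transferred per O₂ molecule, so n(O₂) = 0.3154 / 4 = 0.07885 mol.
V = nRT/P = (0.07885 × 8.314 × 275) / (91.8 × 10³ Pa) = 0.00196 m³ = 1.96 L.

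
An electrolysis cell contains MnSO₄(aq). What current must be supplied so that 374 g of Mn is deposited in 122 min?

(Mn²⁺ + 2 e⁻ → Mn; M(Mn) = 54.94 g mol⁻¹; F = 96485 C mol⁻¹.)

179 A

n(Mn) = 374 / 54.94 = 6.807 mol.
n(e⁻) = 2 × 6.807 = 13.61 mol.
Q = n(e⁻)·F = 13.61 × 96485 = 1314000 C.
I = Q/t = 1314000 / 7320.0 s = 179 A.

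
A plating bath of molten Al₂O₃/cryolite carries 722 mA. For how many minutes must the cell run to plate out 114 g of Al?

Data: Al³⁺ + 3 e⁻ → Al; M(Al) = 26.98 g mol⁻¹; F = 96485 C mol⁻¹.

28200 min

n(Al) = m/M = 114 / 26.98 = 4.225 mol.
Each Al atom requires 3 electrons, so n(e⁻) = 3 × 4.225 = 12.68 mol.
Q = n(e⁻)·F = 12.68 × 96485 = 1223000 C.
t = Q/I = 1223000 / 0.7220 A = 1694000 s = 28200 min.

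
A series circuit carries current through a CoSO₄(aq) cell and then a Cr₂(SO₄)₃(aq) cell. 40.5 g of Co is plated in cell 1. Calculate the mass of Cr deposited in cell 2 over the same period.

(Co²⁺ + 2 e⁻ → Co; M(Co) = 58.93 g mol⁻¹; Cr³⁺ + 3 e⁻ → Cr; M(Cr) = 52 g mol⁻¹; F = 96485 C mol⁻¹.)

23.8 g

n(Co) = 40.5 / 58.93 = 0.6873 mol.
Since Co²⁺ + 2 e⁻ → Co, n(e⁻) passed = 2 × 0.6873 = 1.375 mol.
Cells in series carry the same charge, so the same 1.375 mol of electrons passes through cell 2.
Cr³⁺ + 3 e⁻ → Cr, so n(Cr) = 1.375 / 3 = 0.4582 mol.
m(Cr) = 0.4582 × 52 = 23.8 g.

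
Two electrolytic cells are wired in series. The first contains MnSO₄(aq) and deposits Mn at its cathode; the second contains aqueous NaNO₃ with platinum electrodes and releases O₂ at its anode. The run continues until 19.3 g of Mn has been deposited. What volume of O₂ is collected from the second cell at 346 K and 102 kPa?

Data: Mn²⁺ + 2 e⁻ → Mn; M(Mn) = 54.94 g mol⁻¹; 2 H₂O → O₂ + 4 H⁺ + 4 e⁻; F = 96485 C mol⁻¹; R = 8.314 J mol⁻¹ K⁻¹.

n(Mn) = 19.3 / 54.94 = 0.3513 mol, so n(e⁻) = 2 × 0.3513 = 0.7026 mol.
The cells are in series, so the same 0.7026 mol of electrons passes through the second cell.
2 H₂O → O₂ + 4 H⁺ + 4 e⁻ — 4 mol e⁻ per mol O₂, so n(O₂) = 0.7026/4 = 0.1756 mol.
V = nRT/P = (0.1756 × 8.314 × 346) / (102 × 10³) = 0.00495 m³ = 4.95 L.

4.95 L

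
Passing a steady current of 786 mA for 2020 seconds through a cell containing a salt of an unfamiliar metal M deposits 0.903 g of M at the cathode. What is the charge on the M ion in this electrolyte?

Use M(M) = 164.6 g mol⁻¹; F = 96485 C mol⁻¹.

Q = I·t = 0.7860 A × 2020.0 s = 1588 C, so n(e⁻) = 1588/96485 = 0.01646 mol.
n(M) deposited = 0.903 / 164.6 = 0.005486 mol.
Electrons per atom = n(e⁻)/n(M) = 0.01646 / 0.005486 = 3.00 ≈ 3, so the ion is M³⁺.

+3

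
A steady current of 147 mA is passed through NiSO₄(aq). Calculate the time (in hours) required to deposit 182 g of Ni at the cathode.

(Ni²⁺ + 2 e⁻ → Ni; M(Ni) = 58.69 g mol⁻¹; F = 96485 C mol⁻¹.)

n(Ni) = m/M = 182 / 58.69 = 3.101 mol.
Each Ni atom requires 2 electrons, so n(e⁻) = 2 × 3.101 = 6.202 mol.
Q = n(e⁻)·F = 6.202 × 96485 = 598400 C.
t = Q/I = 598400 / 0.1470 A = 4071000 s = 1130 h.

1130 h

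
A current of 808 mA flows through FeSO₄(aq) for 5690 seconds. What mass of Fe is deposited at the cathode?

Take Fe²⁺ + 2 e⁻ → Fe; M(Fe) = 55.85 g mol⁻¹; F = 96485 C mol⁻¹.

1.33 g

Q = I·t = 0.8080 A × 5690.0 s = 4598 C.
n(e⁻) = Q/F = 4598 / 96485 = 0.04765 mol.
Fe²⁺ + 2 e⁻ → Fe, so n(Fe) = n(e⁻)/2 = 0.02383 mol.
m = n·M = 0.02383 × 55.85 = 1.33 g.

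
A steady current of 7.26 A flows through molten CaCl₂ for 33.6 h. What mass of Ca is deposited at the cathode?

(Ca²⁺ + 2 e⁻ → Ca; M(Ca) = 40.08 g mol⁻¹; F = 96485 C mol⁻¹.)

Q = I·t = 7.260 A × 120960 s = 878200 C.
n(e⁻) = Q/F = 878200 / 96485 = 9.102 mol.
Ca²⁺ + 2 e⁻ → Ca, so n(Ca) = n(e⁻)/2 = 4.551 mol.
m = n·M = 4.551 × 40.08 = 182 g.

182 g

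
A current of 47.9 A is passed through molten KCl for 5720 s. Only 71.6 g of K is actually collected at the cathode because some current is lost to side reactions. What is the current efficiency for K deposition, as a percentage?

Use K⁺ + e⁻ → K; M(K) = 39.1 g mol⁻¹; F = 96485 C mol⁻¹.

Q = I·t = 47.90 × 5720.0 = 274000 C; n(e⁻) = 274000/96485 = 2.840 mol.
Theoretical n(K) = n(e⁻)/1 = 2.840 mol, i.e. m_theo = 2.840 × 39.1 = 111.0 g.
Efficiency = m_actual / m_theo = 71.6 / 111.0 = 64.5 %.

64.5 %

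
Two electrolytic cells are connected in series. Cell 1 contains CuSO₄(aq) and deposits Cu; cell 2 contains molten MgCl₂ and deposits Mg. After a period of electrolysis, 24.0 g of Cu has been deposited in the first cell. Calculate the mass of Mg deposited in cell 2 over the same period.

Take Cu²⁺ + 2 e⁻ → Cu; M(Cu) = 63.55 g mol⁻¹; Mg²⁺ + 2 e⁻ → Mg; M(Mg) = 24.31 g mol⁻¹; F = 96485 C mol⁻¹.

n(Cu) = 24.0 / 63.55 = 0.3777 mol.
Since Cu²⁺ + 2 e⁻ → Cu, n(e⁻) passed = 2 × 0.3777 = 0.7553 mol.
Cells in series carry the same charge, so the same 0.7553 mol of electrons passes through cell 2.
Mg²⁺ + 2 e⁻ → Mg, so n(Mg) = 0.7553 / 2 = 0.3777 mol.
m(Mg) = 0.3777 × 24.31 = 9.18 g.

9.18 g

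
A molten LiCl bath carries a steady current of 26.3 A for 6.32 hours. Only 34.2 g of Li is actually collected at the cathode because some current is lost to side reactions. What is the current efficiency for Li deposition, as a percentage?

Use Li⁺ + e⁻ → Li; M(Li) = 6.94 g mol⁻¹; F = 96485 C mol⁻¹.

Q = I·t = 26.30 × 22752 = 598400 C; n(e⁻) = 598400/96485 = 6.202 mol.
Theoretical n(Li) = n(e⁻)/1 = 6.202 mol, i.e. m_theo = 6.202 × 6.94 = 43.04 g.
Efficiency = m_actual / m_theo = 34.2 / 43.04 = 79.5 %.

79.5 %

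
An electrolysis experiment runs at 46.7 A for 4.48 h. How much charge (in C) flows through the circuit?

Q = I·t = 46.70 A × 16128 s = 7.53 × 10⁵ C.

7.53 × 10⁵ C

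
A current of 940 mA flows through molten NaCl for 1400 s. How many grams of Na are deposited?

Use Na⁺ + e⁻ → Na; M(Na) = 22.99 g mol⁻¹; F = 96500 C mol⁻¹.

0.314 g

Q = I·t = 0.9400 A × 1400.0 s = 1316 C.
n(e⁻) = Q/F = 1316 / 96500 = 0.01364 mol.
Na⁺ + e⁻ → Na, so n(Na) = n(e⁻)/1 = 0.01364 mol.
m = n·M = 0.01364 × 22.99 = 0.314 g.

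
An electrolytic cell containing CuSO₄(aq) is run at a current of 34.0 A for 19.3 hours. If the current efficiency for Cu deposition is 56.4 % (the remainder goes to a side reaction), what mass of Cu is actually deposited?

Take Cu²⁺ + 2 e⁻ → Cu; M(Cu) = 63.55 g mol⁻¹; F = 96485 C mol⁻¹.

439 g

Q = I·t = 34.00 × 69480 = 2362000 C.
n(e⁻) = 2362000/96485 = 24.48 mol; theoretically n(Cu) = 24.48/2 = 12.24 mol, m_theo = 778.0 g.
At 56.4 % efficiency, m_actual = 0.564 × 778.0 = 439 g.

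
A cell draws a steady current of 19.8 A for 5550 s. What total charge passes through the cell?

1.10 × 10⁵ C

Q = I·t = 19.80 A × 5550.0 s = 1.10 × 10⁵ C.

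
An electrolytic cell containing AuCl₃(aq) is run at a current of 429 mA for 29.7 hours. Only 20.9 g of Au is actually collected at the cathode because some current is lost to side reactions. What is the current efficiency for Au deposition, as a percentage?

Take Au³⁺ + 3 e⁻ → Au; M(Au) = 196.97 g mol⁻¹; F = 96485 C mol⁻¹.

Q = I·t = 0.4290 × 106920 = 45870 C; n(e⁻) = 45870/96485 = 0.4754 mol.
Theoretical n(Au) = n(e⁻)/3 = 0.1585 mol, i.e. m_theo = 0.1585 × 196.97 = 31.21 g.
Efficiency = m_actual / m_theo = 20.9 / 31.21 = 67.0 %.

67.0 %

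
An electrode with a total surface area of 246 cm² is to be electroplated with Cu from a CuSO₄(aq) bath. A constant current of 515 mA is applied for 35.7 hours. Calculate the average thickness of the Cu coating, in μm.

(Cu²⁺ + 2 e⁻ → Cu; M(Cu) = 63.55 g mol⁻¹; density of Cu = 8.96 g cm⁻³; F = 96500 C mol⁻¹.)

98.9 μm

Q = I·t = 0.5150 × 128520 = 66190 C; n(e⁻) = 0.6859 mol.
n(Cu) = n(e⁻)/2 = 0.3429 mol, so m = 0.3429 × 63.55 = 21.79 g.
Volume = m/ρ = 21.79 / 8.96 = 2.432 cm³.
Thickness = V/A = 2.432 / 246 = 0.00989 cm = 98.9 μm.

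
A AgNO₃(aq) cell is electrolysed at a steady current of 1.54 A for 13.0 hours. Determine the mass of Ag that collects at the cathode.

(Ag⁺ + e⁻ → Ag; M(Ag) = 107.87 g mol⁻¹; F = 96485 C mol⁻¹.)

80.6 g

Q = I·t = 1.540 A × 46800 s = 72070 C.
n(e⁻) = Q/F = 72070 / 96485 = 0.7470 mol.
Ag⁺ + e⁻ → Ag, so n(Ag) = n(e⁻)/1 = 0.7470 mol.
m = n·M = 0.7470 × 107.87 = 80.6 g.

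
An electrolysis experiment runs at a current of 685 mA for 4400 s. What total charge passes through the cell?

Q = I·t = 0.6850 A × 4400.0 s = 3010 C.

3010 C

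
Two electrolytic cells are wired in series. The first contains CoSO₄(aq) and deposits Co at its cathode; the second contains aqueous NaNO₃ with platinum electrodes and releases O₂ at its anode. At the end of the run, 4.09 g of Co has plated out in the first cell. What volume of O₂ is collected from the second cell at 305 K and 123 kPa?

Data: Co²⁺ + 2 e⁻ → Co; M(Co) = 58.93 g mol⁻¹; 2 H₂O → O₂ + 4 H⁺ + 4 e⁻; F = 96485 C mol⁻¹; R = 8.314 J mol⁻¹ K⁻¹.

n(Co) = 4.09 / 58.93 = 0.06940 mol, so n(e⁻) = 2 × 0.06940 = 0.1388 mol.
The cells are in series, so the same 0.1388 mol of electrons passes through the second cell.
2 H₂O → O₂ + 4 H⁺ + 4 e⁻ — 4 mol e⁻ per mol O₂, so n(O₂) = 0.1388/4 = 0.03470 mol.
V = nRT/P = (0.03470 × 8.314 × 305) / (123 × 10³) = 7.15 × 10⁻⁴ m³ = 0.715 L.

0.715 L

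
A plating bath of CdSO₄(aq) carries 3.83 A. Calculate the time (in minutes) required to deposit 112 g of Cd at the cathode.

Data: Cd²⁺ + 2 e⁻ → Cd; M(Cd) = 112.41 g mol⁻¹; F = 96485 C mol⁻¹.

n(Cd) = m/M = 112 / 112.41 = 0.9964 mol.
Each Cd atom requires 2 electrons, so n(e⁻) = 2 × 0.9964 = 1.993 mol.
Q = n(e⁻)·F = 1.993 × 96485 = 192300 C.
t = Q/I = 192300 / 3.830 A = 50200 s = 837 min.

837 min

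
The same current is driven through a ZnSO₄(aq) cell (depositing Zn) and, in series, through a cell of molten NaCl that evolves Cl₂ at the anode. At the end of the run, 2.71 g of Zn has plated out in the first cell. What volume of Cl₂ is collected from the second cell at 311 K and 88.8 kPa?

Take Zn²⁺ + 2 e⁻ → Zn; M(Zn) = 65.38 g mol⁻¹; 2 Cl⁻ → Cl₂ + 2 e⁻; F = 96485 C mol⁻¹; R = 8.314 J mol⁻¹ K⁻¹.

n(Zn) = 2.71 / 65.38 = 0.04145 mol, so n(e⁻) = 2 × 0.04145 = 0.08290 mol.
The cells are in series, so the same 0.08290 mol of electrons passes through the second cell.
2 Cl⁻ → Cl₂ + 2 e⁻ — 2 mol e⁻ per mol Cl₂, so n(Cl₂) = 0.08290/2 = 0.04145 mol.
V = nRT/P = (0.04145 × 8.314 × 311) / (88.8 × 10³) = 0.00121 m³ = 1.21 L.

1.21 L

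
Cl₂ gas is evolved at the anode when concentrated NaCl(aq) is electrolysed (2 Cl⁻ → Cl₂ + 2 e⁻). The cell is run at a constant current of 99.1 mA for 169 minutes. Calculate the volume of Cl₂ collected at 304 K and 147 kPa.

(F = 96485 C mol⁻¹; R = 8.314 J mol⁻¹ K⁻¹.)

0.0895 L

Q = I·t = 0.09910 A × 10140 s = 1005 C.
n(e⁻) = Q/F = 1005 / 96485 = 0.01041 mol.
2 electrons are transferred per Cl₂ molecule, so n(Cl₂) = 0.01041 / 2 = 0.005207 mol.
V = nRT/P = (0.005207 × 8.314 × 304) / (147 × 10³ Pa) = 8.95 × 10⁻⁵ m³ = 0.0895 L.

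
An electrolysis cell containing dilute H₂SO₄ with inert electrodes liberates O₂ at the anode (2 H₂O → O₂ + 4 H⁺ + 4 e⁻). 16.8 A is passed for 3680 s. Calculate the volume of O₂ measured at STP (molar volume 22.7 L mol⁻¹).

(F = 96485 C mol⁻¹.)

3.64 L

Q = I·t = 16.80 A × 3680.0 s = 61820 C.
n(e⁻) = Q/F = 61820 / 96485 = 0.6408 mol.
4 electrons are transferred per O₂ molecule, so n(O₂) = 0.6408 / 4 = 0.1602 mol.
V = n × V_m = 0.1602 × 22.7 = 3.64 L.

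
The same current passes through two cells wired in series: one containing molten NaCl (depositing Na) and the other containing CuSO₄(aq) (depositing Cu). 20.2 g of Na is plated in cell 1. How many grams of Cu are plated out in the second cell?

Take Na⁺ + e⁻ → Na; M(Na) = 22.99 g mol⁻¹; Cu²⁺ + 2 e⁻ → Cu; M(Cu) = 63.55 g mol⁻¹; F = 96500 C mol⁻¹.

27.9 g

n(Na) = 20.2 / 22.99 = 0.8786 mol.
Since Na⁺ + e⁻ → Na, n(e⁻) passed = 1 × 0.8786 = 0.8786 mol.
Cells in series carry the same charge, so the same 0.8786 mol of electrons passes through cell 2.
Cu²⁺ + 2 e⁻ → Cu, so n(Cu) = 0.8786 / 2 = 0.4393 mol.
m(Cu) = 0.4393 × 63.55 = 27.9 g.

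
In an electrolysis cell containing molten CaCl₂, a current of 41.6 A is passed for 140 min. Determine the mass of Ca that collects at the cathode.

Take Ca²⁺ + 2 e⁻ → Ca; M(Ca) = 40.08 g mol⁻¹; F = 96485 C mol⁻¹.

Q = I·t = 41.60 A × 8400.0 s = 349400 C.
n(e⁻) = Q/F = 349400 / 96485 = 3.622 mol.
Ca²⁺ + 2 e⁻ → Ca, so n(Ca) = n(e⁻)/2 = 1.811 mol.
m = n·M = 1.811 × 40.08 = 72.6 g.

72.6 g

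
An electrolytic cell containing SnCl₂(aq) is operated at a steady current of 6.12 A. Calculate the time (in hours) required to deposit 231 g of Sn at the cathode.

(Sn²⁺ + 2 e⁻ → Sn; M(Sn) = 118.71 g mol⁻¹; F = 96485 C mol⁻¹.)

17.0 h

n(Sn) = m/M = 231 / 118.71 = 1.946 mol.
Each Sn atom requires 2 electrons, so n(e⁻) = 2 × 1.946 = 3.892 mol.
Q = n(e⁻)·F = 3.892 × 96485 = 375500 C.
t = Q/I = 375500 / 6.120 A = 61360 s = 17.0 h.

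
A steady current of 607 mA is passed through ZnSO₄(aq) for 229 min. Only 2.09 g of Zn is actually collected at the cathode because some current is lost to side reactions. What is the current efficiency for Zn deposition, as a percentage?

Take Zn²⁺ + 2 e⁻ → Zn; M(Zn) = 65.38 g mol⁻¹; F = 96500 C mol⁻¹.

74.0 %

Q = I·t = 0.6070 × 13740 = 8340 C; n(e⁻) = 8340/96500 = 0.08643 mol.
Theoretical n(Zn) = n(e⁻)/2 = 0.04321 mol, i.e. m_theo = 0.04321 × 65.38 = 2.825 g.
Efficiency = m_actual / m_theo = 2.09 / 2.825 = 74.0 %.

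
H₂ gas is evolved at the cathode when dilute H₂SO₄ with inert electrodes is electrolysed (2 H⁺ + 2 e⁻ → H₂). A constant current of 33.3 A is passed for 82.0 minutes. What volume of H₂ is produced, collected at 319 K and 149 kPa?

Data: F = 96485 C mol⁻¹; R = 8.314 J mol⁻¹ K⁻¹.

Q = I·t = 33.30 A × 4920.0 s = 163800 C.
n(e⁻) = Q/F = 163800 / 96485 = 1.698 mol.
2 electrons are transferred per H₂ molecule, so n(H₂) = 1.698 / 2 = 0.8490 mol.
V = nRT/P = (0.8490 × 8.314 × 319) / (149 × 10³ Pa) = 0.0151 m³ = 15.1 L.

15.1 L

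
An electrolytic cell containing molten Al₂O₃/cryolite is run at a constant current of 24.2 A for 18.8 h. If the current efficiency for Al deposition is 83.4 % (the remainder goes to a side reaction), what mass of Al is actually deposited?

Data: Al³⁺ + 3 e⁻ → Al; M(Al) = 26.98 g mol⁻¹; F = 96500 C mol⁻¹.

127 g

Q = I·t = 24.20 × 67680 = 1638000 C.
n(e⁻) = 1638000/96500 = 16.97 mol; theoretically n(Al) = 16.97/3 = 5.658 mol, m_theo = 152.6 g.
At 83.4 % efficiency, m_actual = 0.834 × 152.6 = 127 g.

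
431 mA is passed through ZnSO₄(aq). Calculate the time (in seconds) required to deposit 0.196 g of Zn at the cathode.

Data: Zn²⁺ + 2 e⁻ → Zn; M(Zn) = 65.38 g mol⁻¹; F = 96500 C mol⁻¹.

n(Zn) = m/M = 0.196 / 65.38 = 0.002998 mol.
Each Zn atom requires 2 electrons, so n(e⁻) = 2 × 0.002998 = 0.005996 mol.
Q = n(e⁻)·F = 0.005996 × 96500 = 578.6 C.
t = Q/I = 578.6 / 0.4310 A = 1342 s.

1340 s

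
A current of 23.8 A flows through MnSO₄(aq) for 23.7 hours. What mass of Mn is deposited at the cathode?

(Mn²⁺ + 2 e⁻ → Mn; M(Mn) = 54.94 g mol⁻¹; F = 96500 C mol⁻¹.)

578 g

Q = I·t = 23.80 A × 85320 s = 2031000 C.
n(e⁻) = Q/F = 2031000 / 96500 = 21.04 mol.
Mn²⁺ + 2 e⁻ → Mn, so n(Mn) = n(e⁻)/2 = 10.52 mol.
m = n·M = 10.52 × 54.94 = 578 g.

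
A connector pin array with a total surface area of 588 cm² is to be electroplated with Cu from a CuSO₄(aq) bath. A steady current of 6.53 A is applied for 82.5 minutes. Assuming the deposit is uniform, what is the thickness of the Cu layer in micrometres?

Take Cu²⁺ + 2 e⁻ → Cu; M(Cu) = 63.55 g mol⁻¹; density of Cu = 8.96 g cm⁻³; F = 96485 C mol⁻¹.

Q = I·t = 6.530 × 4950.0 = 32320 C; n(e⁻) = 0.3350 mol.
n(Cu) = n(e⁻)/2 = 0.1675 mol, so m = 0.1675 × 63.55 = 10.64 g.
Volume = m/ρ = 10.64 / 8.96 = 1.188 cm³.
Thickness = V/A = 1.188 / 588 = 0.00202 cm = 20.2 μm.

20.2 μm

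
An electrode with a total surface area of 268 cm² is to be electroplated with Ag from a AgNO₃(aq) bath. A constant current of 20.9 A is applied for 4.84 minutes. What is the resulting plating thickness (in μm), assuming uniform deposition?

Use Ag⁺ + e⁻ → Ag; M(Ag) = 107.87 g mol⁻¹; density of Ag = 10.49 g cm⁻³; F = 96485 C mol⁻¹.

24.1 μm

Q = I·t = 20.90 × 290.40 = 6069 C; n(e⁻) = 0.06290 mol.
n(Ag) = n(e⁻)/1 = 0.06290 mol, so m = 0.06290 × 107.87 = 6.786 g.
Volume = m/ρ = 6.786 / 10.49 = 0.6469 cm³.
Thickness = V/A = 0.6469 / 268 = 0.00241 cm = 24.1 μm.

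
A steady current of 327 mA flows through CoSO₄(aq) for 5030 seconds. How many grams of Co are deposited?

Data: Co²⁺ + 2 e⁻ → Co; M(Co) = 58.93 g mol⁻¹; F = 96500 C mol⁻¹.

0.502 g

Q = I·t = 0.3270 A × 5030.0 s = 1645 C.
n(e⁻) = Q/F = 1645 / 96500 = 0.01704 mol.
Co²⁺ + 2 e⁻ → Co, so n(Co) = n(e⁻)/2 = 0.008522 mol.
m = n·M = 0.008522 × 58.93 = 0.502 g.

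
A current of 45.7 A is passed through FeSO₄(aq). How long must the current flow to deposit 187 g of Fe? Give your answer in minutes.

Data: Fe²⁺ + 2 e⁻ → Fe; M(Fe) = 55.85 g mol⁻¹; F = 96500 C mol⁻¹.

236 min

n(Fe) = m/M = 187 / 55.85 = 3.348 mol.
Each Fe atom requires 2 electrons, so n(e⁻) = 2 × 3.348 = 6.697 mol.
Q = n(e⁻)·F = 6.697 × 96500 = 646200 C.
t = Q/I = 646200 / 45.70 A = 14140 s = 236 min.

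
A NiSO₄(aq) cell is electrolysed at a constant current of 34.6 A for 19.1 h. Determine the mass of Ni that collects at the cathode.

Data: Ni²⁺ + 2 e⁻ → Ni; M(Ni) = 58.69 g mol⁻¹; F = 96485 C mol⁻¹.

Q = I·t = 34.60 A × 68760 s = 2379000 C.
n(e⁻) = Q/F = 2379000 / 96485 = 24.66 mol.
Ni²⁺ + 2 e⁻ → Ni, so n(Ni) = n(e⁻)/2 = 12.33 mol.
m = n·M = 12.33 × 58.69 = 724 g.

724 g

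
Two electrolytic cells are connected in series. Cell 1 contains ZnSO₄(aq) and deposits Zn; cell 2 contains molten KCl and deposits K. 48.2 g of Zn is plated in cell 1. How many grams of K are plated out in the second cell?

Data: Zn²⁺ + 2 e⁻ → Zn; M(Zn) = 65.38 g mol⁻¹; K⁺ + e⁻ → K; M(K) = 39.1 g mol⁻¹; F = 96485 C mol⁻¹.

n(Zn) = 48.2 / 65.38 = 0.7372 mol.
Since Zn²⁺ + 2 e⁻ → Zn, n(e⁻) passed = 2 × 0.7372 = 1.474 mol.
Cells in series carry the same charge, so the same 1.474 mol of electrons passes through cell 2.
K⁺ + e⁻ → K, so n(K) = 1.474 / 1 = 1.474 mol.
m(K) = 1.474 × 39.1 = 57.7 g.

57.7 g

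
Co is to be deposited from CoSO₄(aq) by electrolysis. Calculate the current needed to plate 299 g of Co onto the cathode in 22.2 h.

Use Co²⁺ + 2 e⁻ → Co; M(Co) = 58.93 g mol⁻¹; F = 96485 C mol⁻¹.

12.3 A

n(Co) = 299 / 58.93 = 5.074 mol.
n(e⁻) = 2 × 5.074 = 10.15 mol.
Q = n(e⁻)·F = 10.15 × 96485 = 979100 C.
I = Q/t = 979100 / 79920 s = 12.3 A.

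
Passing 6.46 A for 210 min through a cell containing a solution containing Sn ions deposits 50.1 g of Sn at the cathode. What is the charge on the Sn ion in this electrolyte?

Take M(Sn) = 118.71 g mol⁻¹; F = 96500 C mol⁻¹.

+2

Q = I·t = 6.460 A × 12600 s = 81400 C, so n(e⁻) = 81400/96500 = 0.8435 mol.
n(Sn) deposited = 50.1 / 118.71 = 0.4220 mol.
Electrons per atom = n(e⁻)/n(Sn) = 0.8435 / 0.4220 = 2.00 ≈ 2, so the ion is Sn²⁺.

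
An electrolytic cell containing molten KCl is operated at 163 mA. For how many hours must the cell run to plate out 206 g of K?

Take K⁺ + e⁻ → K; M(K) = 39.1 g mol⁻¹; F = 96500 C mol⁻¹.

n(K) = m/M = 206 / 39.1 = 5.269 mol.
Each K atom requires 1 electron, so n(e⁻) = 1 × 5.269 = 5.269 mol.
Q = n(e⁻)·F = 5.269 × 96500 = 508400 C.
t = Q/I = 508400 / 0.1630 A = 3119000 s = 866 h.

866 h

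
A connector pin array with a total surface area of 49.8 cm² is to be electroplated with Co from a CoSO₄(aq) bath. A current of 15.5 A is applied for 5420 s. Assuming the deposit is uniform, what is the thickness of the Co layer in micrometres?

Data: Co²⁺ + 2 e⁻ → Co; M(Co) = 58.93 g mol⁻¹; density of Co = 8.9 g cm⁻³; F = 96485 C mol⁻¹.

Q = I·t = 15.50 × 5420.0 = 84010 C; n(e⁻) = 0.8707 mol.
n(Co) = n(e⁻)/2 = 0.4354 mol, so m = 0.4354 × 58.93 = 25.66 g.
Volume = m/ρ = 25.66 / 8.9 = 2.883 cm³.
Thickness = V/A = 2.883 / 49.8 = 0.0579 cm = 579 μm.

579 μm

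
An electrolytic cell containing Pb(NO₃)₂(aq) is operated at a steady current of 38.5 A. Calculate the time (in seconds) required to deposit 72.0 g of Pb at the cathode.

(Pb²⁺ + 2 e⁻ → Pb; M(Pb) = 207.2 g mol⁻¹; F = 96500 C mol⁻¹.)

1740 s

n(Pb) = m/M = 72.0 / 207.2 = 0.3475 mol.
Each Pb atom requires 2 electrons, so n(e⁻) = 2 × 0.3475 = 0.6950 mol.
Q = n(e⁻)·F = 0.6950 × 96500 = 67070 C.
t = Q/I = 67070 / 38.50 A = 1742 s.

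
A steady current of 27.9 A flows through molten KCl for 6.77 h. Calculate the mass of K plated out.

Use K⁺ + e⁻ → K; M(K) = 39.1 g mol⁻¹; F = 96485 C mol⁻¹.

276 g

Q = I·t = 27.90 A × 24372 s = 680000 C.
n(e⁻) = Q/F = 680000 / 96485 = 7.048 mol.
K⁺ + e⁻ → K, so n(K) = n(e⁻)/1 = 7.048 mol.
m = n·M = 7.048 × 39.1 = 276 g.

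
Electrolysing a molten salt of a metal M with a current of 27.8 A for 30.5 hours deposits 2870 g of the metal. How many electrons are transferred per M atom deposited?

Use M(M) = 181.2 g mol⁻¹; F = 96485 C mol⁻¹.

2

Q = I·t = 27.80 A × 109800 s = 3052000 C, so n(e⁻) = 3052000/96485 = 31.64 mol.
n(M) deposited = 2870 / 181.2 = 15.84 mol.
Electrons per atom = n(e⁻)/n(M) = 31.64 / 15.84 = 2.00 ≈ 2, so the ion is M²⁺.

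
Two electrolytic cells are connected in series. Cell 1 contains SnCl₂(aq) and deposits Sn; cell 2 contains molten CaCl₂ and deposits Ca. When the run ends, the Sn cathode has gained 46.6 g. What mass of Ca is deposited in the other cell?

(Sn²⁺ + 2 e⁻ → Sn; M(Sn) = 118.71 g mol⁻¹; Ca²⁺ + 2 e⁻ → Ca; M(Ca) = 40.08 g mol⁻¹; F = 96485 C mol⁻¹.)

15.7 g

n(Sn) = 46.6 / 118.71 = 0.3926 mol.
Since Sn²⁺ + 2 e⁻ → Sn, n(e⁻) passed = 2 × 0.3926 = 0.7851 mol.
Cells in series carry the same charge, so the same 0.7851 mol of electrons passes through cell 2.
Ca²⁺ + 2 e⁻ → Ca, so n(Ca) = 0.7851 / 2 = 0.3926 mol.
m(Ca) = 0.3926 × 40.08 = 15.7 g.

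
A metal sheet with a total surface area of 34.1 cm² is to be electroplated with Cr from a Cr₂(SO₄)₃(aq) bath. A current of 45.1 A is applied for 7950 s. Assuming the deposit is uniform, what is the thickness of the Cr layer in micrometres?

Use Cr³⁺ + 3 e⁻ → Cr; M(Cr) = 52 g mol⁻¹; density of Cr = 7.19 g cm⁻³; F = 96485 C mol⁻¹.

Q = I·t = 45.10 × 7950.0 = 358500 C; n(e⁻) = 3.716 mol.
n(Cr) = n(e⁻)/3 = 1.239 mol, so m = 1.239 × 52 = 64.41 g.
Volume = m/ρ = 64.41 / 7.19 = 8.959 cm³.
Thickness = V/A = 8.959 / 34.1 = 0.263 cm = 2630 μm.

2630 μm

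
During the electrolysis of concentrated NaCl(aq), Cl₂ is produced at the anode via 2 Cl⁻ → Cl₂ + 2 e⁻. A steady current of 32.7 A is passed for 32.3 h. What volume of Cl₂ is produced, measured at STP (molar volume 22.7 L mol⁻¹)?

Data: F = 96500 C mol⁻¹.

Q = I·t = 32.70 A × 116280 s = 3802000 C.
n(e⁻) = Q/F = 3802000 / 96500 = 39.40 mol.
2 electrons are transferred per Cl₂ molecule, so n(Cl₂) = 39.40 / 2 = 19.70 mol.
V = n × V_m = 19.70 × 22.7 = 447 L.

447 L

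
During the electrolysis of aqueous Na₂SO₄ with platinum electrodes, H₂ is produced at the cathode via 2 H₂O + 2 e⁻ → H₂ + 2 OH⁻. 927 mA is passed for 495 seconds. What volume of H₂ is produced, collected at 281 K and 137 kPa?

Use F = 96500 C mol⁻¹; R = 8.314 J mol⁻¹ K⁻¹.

Q = I·t = 0.9270 A × 495.00 s = 458.9 C.
n(e⁻) = Q/F = 458.9 / 96500 = 0.004755 mol.
2 electrons are transferred per H₂ molecule, so n(H₂) = 0.004755 / 2 = 0.002378 mol.
V = nRT/P = (0.002378 × 8.314 × 281) / (137 × 10³ Pa) = 4.05 × 10⁻⁵ m³ = 0.0405 L.

0.0405 L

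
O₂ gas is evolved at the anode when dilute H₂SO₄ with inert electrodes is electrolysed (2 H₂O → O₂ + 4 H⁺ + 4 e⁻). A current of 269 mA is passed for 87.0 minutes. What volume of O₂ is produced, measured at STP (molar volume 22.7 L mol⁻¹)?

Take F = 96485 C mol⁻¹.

0.0826 L

Q = I·t = 0.2690 A × 5220.0 s = 1404 C.
n(e⁻) = Q/F = 1404 / 96485 = 0.01455 mol.
4 electrons are transferred per O₂ molecule, so n(O₂) = 0.01455 / 4 = 0.003638 mol.
V = n × V_m = 0.003638 × 22.7 = 0.0826 L.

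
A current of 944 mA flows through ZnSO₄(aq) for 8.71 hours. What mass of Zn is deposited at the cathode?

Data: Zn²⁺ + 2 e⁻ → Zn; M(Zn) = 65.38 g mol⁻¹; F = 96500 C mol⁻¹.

10.0 g

Q = I·t = 0.9440 A × 31356 s = 29600 C.
n(e⁻) = Q/F = 29600 / 96500 = 0.3067 mol.
Zn²⁺ + 2 e⁻ → Zn, so n(Zn) = n(e⁻)/2 = 0.1534 mol.
m = n·M = 0.1534 × 65.38 = 10.0 g.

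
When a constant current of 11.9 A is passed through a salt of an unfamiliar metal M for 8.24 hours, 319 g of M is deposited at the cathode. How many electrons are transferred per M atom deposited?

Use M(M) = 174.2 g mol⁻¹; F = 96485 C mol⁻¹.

Q = I·t = 11.90 A × 29664 s = 353000 C, so n(e⁻) = 353000/96485 = 3.659 mol.
n(M) deposited = 319 / 174.2 = 1.831 mol.
Electrons per atom = n(e⁻)/n(M) = 3.659 / 1.831 = 2.00 ≈ 2, so the ion is M²⁺.

2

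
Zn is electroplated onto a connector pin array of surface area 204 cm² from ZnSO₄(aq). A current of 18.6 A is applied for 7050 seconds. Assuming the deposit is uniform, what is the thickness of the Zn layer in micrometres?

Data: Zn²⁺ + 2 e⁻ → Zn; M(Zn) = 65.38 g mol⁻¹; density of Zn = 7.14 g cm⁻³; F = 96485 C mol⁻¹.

305 μm

Q = I·t = 18.60 × 7050.0 = 131100 C; n(e⁻) = 1.359 mol.
n(Zn) = n(e⁻)/2 = 0.6795 mol, so m = 0.6795 × 65.38 = 44.43 g.
Volume = m/ρ = 44.43 / 7.14 = 6.222 cm³.
Thickness = V/A = 6.222 / 204 = 0.0305 cm = 305 μm.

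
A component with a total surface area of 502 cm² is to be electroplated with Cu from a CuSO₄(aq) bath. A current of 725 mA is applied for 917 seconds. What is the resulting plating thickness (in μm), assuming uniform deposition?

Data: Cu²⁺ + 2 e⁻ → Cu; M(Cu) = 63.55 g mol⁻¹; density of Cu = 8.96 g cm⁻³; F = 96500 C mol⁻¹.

0.487 μm

Q = I·t = 0.7250 × 917.00 = 664.8 C; n(e⁻) = 0.006889 mol.
n(Cu) = n(e⁻)/2 = 0.003445 mol, so m = 0.003445 × 63.55 = 0.2189 g.
Volume = m/ρ = 0.2189 / 8.96 = 0.02443 cm³.
Thickness = V/A = 0.02443 / 502 = 4.87 × 10⁻⁵ cm = 0.487 μm.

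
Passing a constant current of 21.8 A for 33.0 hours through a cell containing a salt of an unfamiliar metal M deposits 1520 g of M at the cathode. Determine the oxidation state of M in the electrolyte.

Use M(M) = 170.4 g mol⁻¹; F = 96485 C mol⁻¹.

+3

Q = I·t = 21.80 A × 118800 s = 2590000 C, so n(e⁻) = 2590000/96485 = 26.84 mol.
n(M) deposited = 1520 / 170.4 = 8.920 mol.
Electrons per atom = n(e⁻)/n(M) = 26.84 / 8.920 = 3.01 ≈ 3, so the ion is M³⁺.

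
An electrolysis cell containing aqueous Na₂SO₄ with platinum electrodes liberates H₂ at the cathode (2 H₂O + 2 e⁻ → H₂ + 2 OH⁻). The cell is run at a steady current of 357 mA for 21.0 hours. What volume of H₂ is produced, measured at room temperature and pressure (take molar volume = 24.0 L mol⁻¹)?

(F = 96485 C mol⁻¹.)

3.36 L

Q = I·t = 0.3570 A × 75600 s = 26990 C.
n(e⁻) = Q/F = 26990 / 96485 = 0.2797 mol.
2 electrons are transferred per H₂ molecule, so n(H₂) = 0.2797 / 2 = 0.1399 mol.
V = n × V_m = 0.1399 × 24.0 = 3.36 L.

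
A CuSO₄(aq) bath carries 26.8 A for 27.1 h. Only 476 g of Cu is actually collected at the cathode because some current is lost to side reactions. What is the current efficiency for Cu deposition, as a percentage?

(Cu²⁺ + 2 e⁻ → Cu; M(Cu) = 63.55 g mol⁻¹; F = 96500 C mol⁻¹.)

55.3 %

Q = I·t = 26.80 × 97560 = 2615000 C; n(e⁻) = 2615000/96500 = 27.09 mol.
Theoretical n(Cu) = n(e⁻)/2 = 13.55 mol, i.e. m_theo = 13.55 × 63.55 = 860.9 g.
Efficiency = m_actual / m_theo = 476 / 860.9 = 55.3 %.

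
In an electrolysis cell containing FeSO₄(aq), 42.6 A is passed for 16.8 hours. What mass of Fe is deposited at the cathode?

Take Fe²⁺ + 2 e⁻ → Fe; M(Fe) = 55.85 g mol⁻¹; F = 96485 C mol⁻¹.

746 g

Q = I·t = 42.60 A × 60480 s = 2576000 C.
n(e⁻) = Q/F = 2576000 / 96485 = 26.70 mol.
Fe²⁺ + 2 e⁻ → Fe, so n(Fe) = n(e⁻)/2 = 13.35 mol.
m = n·M = 13.35 × 55.85 = 746 g.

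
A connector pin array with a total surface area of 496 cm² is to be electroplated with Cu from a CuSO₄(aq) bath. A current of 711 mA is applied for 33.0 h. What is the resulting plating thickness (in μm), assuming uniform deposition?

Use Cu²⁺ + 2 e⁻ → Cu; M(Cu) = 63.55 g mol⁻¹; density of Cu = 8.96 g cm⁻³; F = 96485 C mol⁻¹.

62.6 μm

Q = I·t = 0.7110 × 118800 = 84470 C; n(e⁻) = 0.8754 mol.
n(Cu) = n(e⁻)/2 = 0.4377 mol, so m = 0.4377 × 63.55 = 27.82 g.
Volume = m/ρ = 27.82 / 8.96 = 3.105 cm³.
Thickness = V/A = 3.105 / 496 = 0.00626 cm = 62.6 μm.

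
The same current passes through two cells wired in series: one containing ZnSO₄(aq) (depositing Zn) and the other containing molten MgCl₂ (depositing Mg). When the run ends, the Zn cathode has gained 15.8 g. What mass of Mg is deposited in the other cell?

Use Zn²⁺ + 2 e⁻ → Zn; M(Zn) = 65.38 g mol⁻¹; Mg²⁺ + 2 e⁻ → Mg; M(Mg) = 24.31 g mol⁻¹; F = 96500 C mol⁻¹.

n(Zn) = 15.8 / 65.38 = 0.2417 mol.
Since Zn²⁺ + 2 e⁻ → Zn, n(e⁻) passed = 2 × 0.2417 = 0.4833 mol.
Cells in series carry the same charge, so the same 0.4833 mol of electrons passes through cell 2.
Mg²⁺ + 2 e⁻ → Mg, so n(Mg) = 0.4833 / 2 = 0.2417 mol.
m(Mg) = 0.2417 × 24.31 = 5.87 g.

5.87 g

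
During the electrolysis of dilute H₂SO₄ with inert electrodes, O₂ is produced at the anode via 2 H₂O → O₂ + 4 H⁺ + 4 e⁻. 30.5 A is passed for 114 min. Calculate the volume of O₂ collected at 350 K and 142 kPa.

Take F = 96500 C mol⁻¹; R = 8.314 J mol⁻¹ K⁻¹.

11.1 L

Q = I·t = 30.50 A × 6840.0 s = 208600 C.
n(e⁻) = Q/F = 208600 / 96500 = 2.162 mol.
4 electrons are transferred per O₂ molecule, so n(O₂) = 2.162 / 4 = 0.5405 mol.
V = nRT/P = (0.5405 × 8.314 × 350) / (142 × 10³ Pa) = 0.0111 m³ = 11.1 L.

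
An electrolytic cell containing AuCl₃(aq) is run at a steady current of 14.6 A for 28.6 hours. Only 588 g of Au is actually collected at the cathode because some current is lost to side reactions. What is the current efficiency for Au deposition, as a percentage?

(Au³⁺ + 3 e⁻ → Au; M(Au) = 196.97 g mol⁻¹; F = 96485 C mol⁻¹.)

Q = I·t = 14.60 × 102960 = 1503000 C; n(e⁻) = 1503000/96485 = 15.58 mol.
Theoretical n(Au) = n(e⁻)/3 = 5.193 mol, i.e. m_theo = 5.193 × 196.97 = 1023 g.
Efficiency = m_actual / m_theo = 588 / 1023 = 57.5 %.

57.5 %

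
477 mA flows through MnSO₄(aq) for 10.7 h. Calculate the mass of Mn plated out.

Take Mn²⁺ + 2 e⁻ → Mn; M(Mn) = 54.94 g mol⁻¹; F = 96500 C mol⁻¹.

Q = I·t = 0.4770 A × 38520 s = 18370 C.
n(e⁻) = Q/F = 18370 / 96500 = 0.1904 mol.
Mn²⁺ + 2 e⁻ → Mn, so n(Mn) = n(e⁻)/2 = 0.09520 mol.
m = n·M = 0.09520 × 54.94 = 5.23 g.

5.23 g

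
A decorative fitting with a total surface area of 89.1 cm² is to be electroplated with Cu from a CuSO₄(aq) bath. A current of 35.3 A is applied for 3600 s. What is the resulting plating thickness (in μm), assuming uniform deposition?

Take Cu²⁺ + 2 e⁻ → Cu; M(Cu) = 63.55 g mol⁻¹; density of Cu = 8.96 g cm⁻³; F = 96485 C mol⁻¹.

524 μm

Q = I·t = 35.30 × 3600.0 = 127100 C; n(e⁻) = 1.317 mol.
n(Cu) = n(e⁻)/2 = 0.6585 mol, so m = 0.6585 × 63.55 = 41.85 g.
Volume = m/ρ = 41.85 / 8.96 = 4.671 cm³.
Thickness = V/A = 4.671 / 89.1 = 0.0524 cm = 524 μm.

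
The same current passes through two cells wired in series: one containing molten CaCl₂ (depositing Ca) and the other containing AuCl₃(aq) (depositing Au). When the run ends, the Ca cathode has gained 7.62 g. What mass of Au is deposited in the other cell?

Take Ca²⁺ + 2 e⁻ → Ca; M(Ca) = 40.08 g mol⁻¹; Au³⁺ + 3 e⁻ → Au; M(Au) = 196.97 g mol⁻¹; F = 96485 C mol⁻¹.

n(Ca) = 7.62 / 40.08 = 0.1901 mol.
Since Ca²⁺ + 2 e⁻ → Ca, n(e⁻) passed = 2 × 0.1901 = 0.3802 mol.
Cells in series carry the same charge, so the same 0.3802 mol of electrons passes through cell 2.
Au³⁺ + 3 e⁻ → Au, so n(Au) = 0.3802 / 3 = 0.1267 mol.
m(Au) = 0.1267 × 196.97 = 25.0 g.

25.0 g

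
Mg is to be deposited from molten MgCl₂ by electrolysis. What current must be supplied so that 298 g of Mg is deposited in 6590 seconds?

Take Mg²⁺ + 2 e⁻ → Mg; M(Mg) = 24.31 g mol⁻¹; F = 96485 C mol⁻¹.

359 A

n(Mg) = 298 / 24.31 = 12.26 mol.
n(e⁻) = 2 × 12.26 = 24.52 mol.
Q = n(e⁻)·F = 24.52 × 96485 = 2365000 C.
I = Q/t = 2365000 / 6590.0 s = 359 A.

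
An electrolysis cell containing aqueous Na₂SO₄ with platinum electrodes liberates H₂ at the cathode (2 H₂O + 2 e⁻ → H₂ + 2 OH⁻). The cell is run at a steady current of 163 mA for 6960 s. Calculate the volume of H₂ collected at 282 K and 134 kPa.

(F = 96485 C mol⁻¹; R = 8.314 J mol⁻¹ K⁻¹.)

0.103 L

Q = I·t = 0.1630 A × 6960.0 s = 1134 C.
n(e⁻) = Q/F = 1134 / 96485 = 0.01176 mol.
2 electrons are transferred per H₂ molecule, so n(H₂) = 0.01176 / 2 = 0.005879 mol.
V = nRT/P = (0.005879 × 8.314 × 282) / (134 × 10³ Pa) = 1.03 × 10⁻⁴ m³ = 0.103 L.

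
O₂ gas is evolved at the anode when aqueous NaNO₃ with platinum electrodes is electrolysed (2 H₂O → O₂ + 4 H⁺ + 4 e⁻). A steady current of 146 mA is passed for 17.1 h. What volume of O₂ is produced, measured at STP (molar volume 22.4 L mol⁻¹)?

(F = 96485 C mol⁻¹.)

Q = I·t = 0.1460 A × 61560 s = 8988 C.
n(e⁻) = Q/F = 8988 / 96485 = 0.09315 mol.
4 electrons are transferred per O₂ molecule, so n(O₂) = 0.09315 / 4 = 0.02329 mol.
V = n × V_m = 0.02329 × 22.4 = 0.522 L.

0.522 L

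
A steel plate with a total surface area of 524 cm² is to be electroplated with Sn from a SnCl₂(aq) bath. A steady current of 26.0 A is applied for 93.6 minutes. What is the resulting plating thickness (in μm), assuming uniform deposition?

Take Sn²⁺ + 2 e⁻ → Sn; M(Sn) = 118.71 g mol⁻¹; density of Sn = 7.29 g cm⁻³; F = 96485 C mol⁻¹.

235 μm

Q = I·t = 26.00 × 5616.0 = 146000 C; n(e⁻) = 1.513 mol.
n(Sn) = n(e⁻)/2 = 0.7567 mol, so m = 0.7567 × 118.71 = 89.83 g.
Volume = m/ρ = 89.83 / 7.29 = 12.32 cm³.
Thickness = V/A = 12.32 / 524 = 0.0235 cm = 235 μm.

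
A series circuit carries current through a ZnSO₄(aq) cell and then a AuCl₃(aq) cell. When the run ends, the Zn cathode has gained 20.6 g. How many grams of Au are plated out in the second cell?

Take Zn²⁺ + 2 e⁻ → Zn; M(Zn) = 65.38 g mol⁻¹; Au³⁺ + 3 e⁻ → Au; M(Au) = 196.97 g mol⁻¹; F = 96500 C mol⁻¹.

41.4 g

n(Zn) = 20.6 / 65.38 = 0.3151 mol.
Since Zn²⁺ + 2 e⁻ → Zn, n(e⁻) passed = 2 × 0.3151 = 0.6302 mol.
Cells in series carry the same charge, so the same 0.6302 mol of electrons passes through cell 2.
Au³⁺ + 3 e⁻ → Au, so n(Au) = 0.6302 / 3 = 0.2101 mol.
m(Au) = 0.2101 × 196.97 = 41.4 g.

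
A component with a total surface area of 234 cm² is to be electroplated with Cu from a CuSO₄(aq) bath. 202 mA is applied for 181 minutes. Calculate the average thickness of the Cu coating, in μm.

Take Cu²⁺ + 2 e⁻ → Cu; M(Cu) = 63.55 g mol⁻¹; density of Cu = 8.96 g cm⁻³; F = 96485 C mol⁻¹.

Q = I·t = 0.2020 × 10860 = 2194 C; n(e⁻) = 0.02274 mol.
n(Cu) = n(e⁻)/2 = 0.01137 mol, so m = 0.01137 × 63.55 = 0.7224 g.
Volume = m/ρ = 0.7224 / 8.96 = 0.08063 cm³.
Thickness = V/A = 0.08063 / 234 = 3.45 × 10⁻⁴ cm = 3.45 μm.

3.45 μm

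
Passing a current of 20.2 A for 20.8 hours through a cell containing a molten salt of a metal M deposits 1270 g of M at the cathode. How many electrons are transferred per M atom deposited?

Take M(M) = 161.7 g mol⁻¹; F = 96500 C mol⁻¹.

Q = I·t = 20.20 A × 74880 s = 1513000 C, so n(e⁻) = 1513000/96500 = 15.67 mol.
n(M) deposited = 1270 / 161.7 = 7.854 mol.
Electrons per atom = n(e⁻)/n(M) = 15.67 / 7.854 = 2.00 ≈ 2, so the ion is M²⁺.

2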